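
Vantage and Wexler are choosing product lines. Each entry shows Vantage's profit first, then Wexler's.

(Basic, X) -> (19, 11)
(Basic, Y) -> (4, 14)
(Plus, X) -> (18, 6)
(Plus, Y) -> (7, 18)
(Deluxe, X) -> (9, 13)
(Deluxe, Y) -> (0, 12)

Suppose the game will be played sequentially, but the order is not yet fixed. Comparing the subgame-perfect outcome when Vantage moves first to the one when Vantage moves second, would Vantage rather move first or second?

If Vantage leads: Wexler's best replies are Basic→Y, Plus→Y, Deluxe→X; Vantage's induced payoffs 4, 7, 9; outcome (Deluxe, X), payoffs (9, 13).
If Wexler leads: Vantage's best replies are X→Basic, Y→Plus; Wexler's induced payoffs 11, 18; outcome (Plus, Y), payoffs (7, 18).
Vantage gets 9 moving first and 7 moving second, so Vantage prefers to move first.

first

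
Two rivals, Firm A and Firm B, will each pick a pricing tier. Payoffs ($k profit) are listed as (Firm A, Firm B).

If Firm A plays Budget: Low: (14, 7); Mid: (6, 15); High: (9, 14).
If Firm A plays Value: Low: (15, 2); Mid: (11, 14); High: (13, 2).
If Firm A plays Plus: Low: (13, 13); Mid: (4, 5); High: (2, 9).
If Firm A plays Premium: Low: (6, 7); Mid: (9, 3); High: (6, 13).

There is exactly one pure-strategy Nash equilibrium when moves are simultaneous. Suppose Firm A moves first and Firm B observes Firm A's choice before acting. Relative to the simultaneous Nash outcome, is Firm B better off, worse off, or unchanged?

worse off

Firm B best-responds to each possible Firm A move:
- Budget → Firm B plays Mid (best of 7, 15, 14); Firm A gets 6.
- Value → Firm B plays Mid (best of 2, 14, 2); Firm A gets 11.
- Plus → Firm B plays Low (best of 13, 5, 9); Firm A gets 13.
- Premium → Firm B plays High (best of 7, 3, 13); Firm A gets 6.
Maximizing over 6, 11, 13, 6, Firm A chooses Plus. Subgame-perfect outcome: (Plus, Low) with payoffs (13, 13).
Under simultaneous play:
Firm A's best replies: Low→Value; Mid→Value; High→Value.
Firm B's best replies: Budget→Mid; Value→Mid; Plus→Low; Premium→High.
Only (Value, Mid) has each player best-responding; Nash payoffs (11, 14).
Firm B earns 13 sequentially versus 14 at the Nash outcome: worse off.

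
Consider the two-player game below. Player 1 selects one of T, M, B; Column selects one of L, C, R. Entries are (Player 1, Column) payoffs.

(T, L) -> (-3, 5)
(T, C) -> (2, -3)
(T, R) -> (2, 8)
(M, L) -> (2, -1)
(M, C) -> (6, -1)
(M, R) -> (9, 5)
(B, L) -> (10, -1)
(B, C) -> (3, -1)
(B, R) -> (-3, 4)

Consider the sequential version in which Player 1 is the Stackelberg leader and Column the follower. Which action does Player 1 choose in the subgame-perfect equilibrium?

M

Work backward from Column's decision.
- T: BR = R, leader payoff 2.
- M: BR = R, leader payoff 9.
- B: BR = R, leader payoff -3.
Among 2, 9, -3, the best is 9 at M. Subgame-perfect outcome: (M, R) with payoffs (9, 5).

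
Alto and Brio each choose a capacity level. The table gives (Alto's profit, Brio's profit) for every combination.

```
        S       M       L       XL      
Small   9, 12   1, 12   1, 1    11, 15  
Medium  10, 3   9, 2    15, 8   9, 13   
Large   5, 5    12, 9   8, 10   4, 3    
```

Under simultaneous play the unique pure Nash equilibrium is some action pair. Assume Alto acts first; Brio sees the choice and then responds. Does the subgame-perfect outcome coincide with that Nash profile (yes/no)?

yes

Solve by backward induction (Alto leads).
- Small: Brio compares 12, 12, 1, 15 and picks XL; Alto would get 11.
- Medium: Brio compares 3, 2, 8, 13 and picks XL; Alto would get 9.
- Large: Brio compares 5, 9, 10, 3 and picks L; Alto would get 8.
Maximizing over 11, 9, 8, Alto chooses Small. Subgame-perfect outcome: (Small, XL) with payoffs (11, 15).
For the simultaneous game, intersect best replies.
Alto's best replies: S→Medium; M→Large; L→Medium; XL→Small.
Brio's best replies: Small→XL; Medium→XL; Large→L.
Only (Small, XL) has each player best-responding; Nash payoffs (11, 15).
Sequential outcome (Small, XL) coincides with the Nash profile (Small, XL).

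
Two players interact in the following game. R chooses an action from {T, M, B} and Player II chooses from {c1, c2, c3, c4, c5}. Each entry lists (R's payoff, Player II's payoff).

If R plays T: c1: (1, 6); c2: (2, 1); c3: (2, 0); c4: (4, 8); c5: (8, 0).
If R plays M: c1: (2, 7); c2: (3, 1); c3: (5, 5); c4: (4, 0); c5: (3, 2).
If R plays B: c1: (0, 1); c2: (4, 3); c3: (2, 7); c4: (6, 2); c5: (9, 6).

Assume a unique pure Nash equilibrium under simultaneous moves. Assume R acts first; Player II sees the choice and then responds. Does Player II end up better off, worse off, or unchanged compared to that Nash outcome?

better off

Player II best-responds to each possible R move:
- T: Player II compares 6, 1, 0, 8, 0 and picks c4; R would get 4.
- M: Player II compares 7, 1, 5, 0, 2 and picks c1; R would get 2.
- B: Player II compares 1, 3, 7, 2, 6 and picks c3; R would get 2.
Maximizing over 4, 2, 2, R chooses T. Subgame-perfect outcome: (T, c4) with payoffs (4, 8).
Now find the simultaneous Nash equilibrium.
R's best replies: c1→M; c2→B; c3→M; c4→B; c5→B.
Player II's best replies: T→c4; M→c1; B→c3.
Only (M, c1) has each player best-responding; Nash payoffs (2, 7).
Player II earns 8 sequentially versus 7 at the Nash outcome: better off.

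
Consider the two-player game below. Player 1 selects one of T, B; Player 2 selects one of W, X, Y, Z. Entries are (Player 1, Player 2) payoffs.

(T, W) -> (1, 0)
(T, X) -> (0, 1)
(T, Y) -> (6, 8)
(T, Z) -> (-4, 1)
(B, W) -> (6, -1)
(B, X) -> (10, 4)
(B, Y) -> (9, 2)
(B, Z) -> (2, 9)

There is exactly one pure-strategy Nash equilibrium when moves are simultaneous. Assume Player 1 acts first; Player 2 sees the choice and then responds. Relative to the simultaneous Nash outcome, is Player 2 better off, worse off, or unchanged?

Player 2 best-responds to each possible Player 1 move:
- T: BR = Y, leader payoff 6.
- B: BR = Z, leader payoff 2.
Player 1's induced payoffs are 6, 2, so Player 1 commits to T. Subgame-perfect outcome: (T, Y) with payoffs (6, 8).
Now find the simultaneous Nash equilibrium.
Player 1's best replies: W→B; X→B; Y→B; Z→B.
Player 2's best replies: T→Y; B→Z.
The unique mutual best reply is (B, Z), giving (2, 9).
Player 2 earns 8 sequentially versus 9 at the Nash outcome: worse off.

worse off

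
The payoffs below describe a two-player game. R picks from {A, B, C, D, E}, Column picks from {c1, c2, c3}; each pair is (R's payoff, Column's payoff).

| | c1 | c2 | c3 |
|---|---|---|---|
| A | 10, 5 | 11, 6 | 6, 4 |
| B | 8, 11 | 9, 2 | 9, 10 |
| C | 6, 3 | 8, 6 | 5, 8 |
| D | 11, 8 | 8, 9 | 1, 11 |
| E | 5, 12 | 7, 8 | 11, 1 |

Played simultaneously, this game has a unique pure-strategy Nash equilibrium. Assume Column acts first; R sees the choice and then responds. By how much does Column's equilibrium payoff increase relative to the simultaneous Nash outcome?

Solve by backward induction (Column leads).
- c1: R compares 10, 8, 6, 11, 5 and picks D; Column would get 8.
- c2: R compares 11, 9, 8, 8, 7 and picks A; Column would get 6.
- c3: R compares 6, 9, 5, 1, 11 and picks E; Column would get 1.
Column's induced payoffs are 8, 6, 1, so Column commits to c1. Subgame-perfect outcome: (D, c1) with payoffs (11, 8).
Under simultaneous play:
R's best replies: c1→D; c2→A; c3→E.
Column's best replies: A→c2; B→c1; C→c3; D→c3; E→c1.
Only (A, c2) has each player best-responding; Nash payoffs (11, 6).
Column's commitment gain: 8 − 6 = 2.

2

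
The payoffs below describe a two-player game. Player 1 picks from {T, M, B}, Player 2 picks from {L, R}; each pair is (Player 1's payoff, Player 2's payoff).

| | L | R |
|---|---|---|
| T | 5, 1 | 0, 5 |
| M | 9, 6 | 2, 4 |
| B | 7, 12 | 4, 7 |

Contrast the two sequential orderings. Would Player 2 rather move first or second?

first

If Player 1 leads: Player 2's best replies are T→R, M→L, B→L; Player 1's induced payoffs 0, 9, 7; outcome (M, L), payoffs (9, 6).
If Player 2 leads: Player 1's best replies are L→M, R→B; Player 2's induced payoffs 6, 7; outcome (B, R), payoffs (4, 7).
Player 2 gets 7 moving first and 6 moving second, so Player 2 prefers to move first.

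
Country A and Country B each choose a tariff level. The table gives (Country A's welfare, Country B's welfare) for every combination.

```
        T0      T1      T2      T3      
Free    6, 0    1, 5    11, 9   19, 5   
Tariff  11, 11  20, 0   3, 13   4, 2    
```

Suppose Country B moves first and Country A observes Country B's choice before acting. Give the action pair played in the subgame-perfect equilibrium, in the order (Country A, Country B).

(Tariff, T0)

Solve by backward induction (Country B leads).
- T0: Country A compares 6, 11 and picks Tariff; Country B would get 11.
- T1: Country A compares 1, 20 and picks Tariff; Country B would get 0.
- T2: Country A compares 11, 3 and picks Free; Country B would get 9.
- T3: Country A compares 19, 4 and picks Free; Country B would get 5.
Among 11, 0, 9, 5, the best is 11 at T0. Subgame-perfect outcome: (Tariff, T0) with payoffs (11, 11).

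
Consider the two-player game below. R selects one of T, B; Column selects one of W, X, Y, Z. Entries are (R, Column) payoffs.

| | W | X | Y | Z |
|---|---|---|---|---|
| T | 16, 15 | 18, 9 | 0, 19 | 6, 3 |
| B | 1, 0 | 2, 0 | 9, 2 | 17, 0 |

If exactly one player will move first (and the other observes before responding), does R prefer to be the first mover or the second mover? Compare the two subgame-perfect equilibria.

second

If R leads: Column's best replies are T→Y, B→Y; R's induced payoffs 0, 9; outcome (B, Y), payoffs (9, 2).
If Column leads: R's best replies are W→T, X→T, Y→B, Z→B; Column's induced payoffs 15, 9, 2, 0; outcome (T, W), payoffs (16, 15).
R gets 9 moving first and 16 moving second, so R prefers to move second.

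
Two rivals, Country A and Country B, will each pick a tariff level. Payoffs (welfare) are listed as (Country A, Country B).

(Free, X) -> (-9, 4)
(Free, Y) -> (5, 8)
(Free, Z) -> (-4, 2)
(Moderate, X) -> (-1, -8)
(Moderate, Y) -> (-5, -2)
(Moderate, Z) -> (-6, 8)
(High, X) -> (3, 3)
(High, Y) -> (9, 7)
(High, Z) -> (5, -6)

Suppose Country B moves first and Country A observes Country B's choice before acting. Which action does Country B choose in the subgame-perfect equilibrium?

Y

Solve by backward induction (Country B leads).
- X → Country A plays High (best of -9, -1, 3); Country B gets 3.
- Y → Country A plays High (best of 5, -5, 9); Country B gets 7.
- Z → Country A plays High (best of -4, -6, 5); Country B gets -6.
Country B's induced payoffs are 3, 7, -6, so Country B commits to Y. Subgame-perfect outcome: (High, Y) with payoffs (9, 7).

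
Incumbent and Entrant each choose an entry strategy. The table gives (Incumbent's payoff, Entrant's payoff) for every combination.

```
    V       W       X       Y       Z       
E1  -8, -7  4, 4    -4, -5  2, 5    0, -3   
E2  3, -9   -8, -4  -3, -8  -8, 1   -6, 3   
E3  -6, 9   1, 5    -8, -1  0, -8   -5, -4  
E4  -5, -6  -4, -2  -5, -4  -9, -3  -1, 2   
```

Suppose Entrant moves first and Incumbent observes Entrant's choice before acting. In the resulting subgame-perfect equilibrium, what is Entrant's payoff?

Solve by backward induction (Entrant leads).
- V → Incumbent plays E2 (best of -8, 3, -6, -5); Entrant gets -9.
- W → Incumbent plays E1 (best of 4, -8, 1, -4); Entrant gets 4.
- X → Incumbent plays E2 (best of -4, -3, -8, -5); Entrant gets -8.
- Y → Incumbent plays E1 (best of 2, -8, 0, -9); Entrant gets 5.
- Z → Incumbent plays E1 (best of 0, -6, -5, -1); Entrant gets -3.
Entrant's induced payoffs are -9, 4, -8, 5, -3, so Entrant commits to Y. Subgame-perfect outcome: (E1, Y) with payoffs (2, 5).

5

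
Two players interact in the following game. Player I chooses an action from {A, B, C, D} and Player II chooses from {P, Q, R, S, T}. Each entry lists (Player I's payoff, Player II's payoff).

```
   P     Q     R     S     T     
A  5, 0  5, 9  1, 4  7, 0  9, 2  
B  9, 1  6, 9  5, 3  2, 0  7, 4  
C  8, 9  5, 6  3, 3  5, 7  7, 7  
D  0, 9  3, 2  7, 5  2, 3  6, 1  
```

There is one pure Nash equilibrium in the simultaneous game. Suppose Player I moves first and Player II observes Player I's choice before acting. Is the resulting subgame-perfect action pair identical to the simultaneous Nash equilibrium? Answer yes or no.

no

Solve by backward induction (Player I leads).
- A: Player II compares 0, 9, 4, 0, 2 and picks Q; Player I would get 5.
- B: Player II compares 1, 9, 3, 0, 4 and picks Q; Player I would get 6.
- C: Player II compares 9, 6, 3, 7, 7 and picks P; Player I would get 8.
- D: Player II compares 9, 2, 5, 3, 1 and picks P; Player I would get 0.
Among 5, 6, 8, 0, the best is 8 at C. Subgame-perfect outcome: (C, P) with payoffs (8, 9).
For the simultaneous game, intersect best replies.
Player I's best replies: P→B; Q→B; R→D; S→A; T→A.
Player II's best replies: A→Q; B→Q; C→P; D→P.
Only (B, Q) has each player best-responding; Nash payoffs (6, 9).
Sequential outcome (C, P) differs from the Nash profile (B, Q).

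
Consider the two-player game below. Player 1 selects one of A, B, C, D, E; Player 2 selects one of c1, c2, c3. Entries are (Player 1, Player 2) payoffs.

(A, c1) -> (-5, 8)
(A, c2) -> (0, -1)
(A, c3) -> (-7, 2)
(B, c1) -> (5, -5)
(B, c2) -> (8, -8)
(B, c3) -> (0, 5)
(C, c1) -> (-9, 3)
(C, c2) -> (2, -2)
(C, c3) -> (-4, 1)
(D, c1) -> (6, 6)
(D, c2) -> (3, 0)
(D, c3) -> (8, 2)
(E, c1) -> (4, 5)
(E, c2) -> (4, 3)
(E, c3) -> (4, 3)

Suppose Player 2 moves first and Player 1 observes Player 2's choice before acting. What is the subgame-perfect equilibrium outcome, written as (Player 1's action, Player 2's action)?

(D, c1)

Solve by backward induction (Player 2 leads).
- c1: Player 1 compares -5, 5, -9, 6, 4 and picks D; Player 2 would get 6.
- c2: Player 1 compares 0, 8, 2, 3, 4 and picks B; Player 2 would get -8.
- c3: Player 1 compares -7, 0, -4, 8, 4 and picks D; Player 2 would get 2.
Among 6, -8, 2, the best is 6 at c1. Subgame-perfect outcome: (D, c1) with payoffs (6, 6).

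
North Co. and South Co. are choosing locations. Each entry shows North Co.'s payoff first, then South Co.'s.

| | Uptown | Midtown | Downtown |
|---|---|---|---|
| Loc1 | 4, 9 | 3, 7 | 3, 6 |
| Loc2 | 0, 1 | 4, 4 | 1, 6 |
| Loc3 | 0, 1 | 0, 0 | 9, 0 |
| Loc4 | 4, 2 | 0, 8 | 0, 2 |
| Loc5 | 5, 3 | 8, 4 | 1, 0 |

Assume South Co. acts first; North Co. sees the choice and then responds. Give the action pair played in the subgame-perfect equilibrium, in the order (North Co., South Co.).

Backward induction with South Co. moving first.
- Uptown: North Co. compares 4, 0, 0, 4, 5 and picks Loc5; South Co. would get 3.
- Midtown: North Co. compares 3, 4, 0, 0, 8 and picks Loc5; South Co. would get 4.
- Downtown: North Co. compares 3, 1, 9, 0, 1 and picks Loc3; South Co. would get 0.
Among 3, 4, 0, the best is 4 at Midtown. Subgame-perfect outcome: (Loc5, Midtown) with payoffs (8, 4).

(Loc5, Midtown)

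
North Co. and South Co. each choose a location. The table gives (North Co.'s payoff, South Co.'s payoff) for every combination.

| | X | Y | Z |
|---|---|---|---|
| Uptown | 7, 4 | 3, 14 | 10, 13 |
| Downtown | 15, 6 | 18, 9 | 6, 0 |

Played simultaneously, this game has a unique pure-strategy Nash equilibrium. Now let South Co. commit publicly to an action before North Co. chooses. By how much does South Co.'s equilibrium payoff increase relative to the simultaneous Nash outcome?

North Co. best-responds to each possible South Co. move:
- X: North Co. compares 7, 15 and picks Downtown; South Co. would get 6.
- Y: North Co. compares 3, 18 and picks Downtown; South Co. would get 9.
- Z: North Co. compares 10, 6 and picks Uptown; South Co. would get 13.
Maximizing over 6, 9, 13, South Co. chooses Z. Subgame-perfect outcome: (Uptown, Z) with payoffs (10, 13).
Under simultaneous play:
North Co.'s best replies: X→Downtown; Y→Downtown; Z→Uptown.
South Co.'s best replies: Uptown→Y; Downtown→Y.
Only (Downtown, Y) has each player best-responding; Nash payoffs (18, 9).
South Co.'s commitment gain: 13 − 9 = 4.

4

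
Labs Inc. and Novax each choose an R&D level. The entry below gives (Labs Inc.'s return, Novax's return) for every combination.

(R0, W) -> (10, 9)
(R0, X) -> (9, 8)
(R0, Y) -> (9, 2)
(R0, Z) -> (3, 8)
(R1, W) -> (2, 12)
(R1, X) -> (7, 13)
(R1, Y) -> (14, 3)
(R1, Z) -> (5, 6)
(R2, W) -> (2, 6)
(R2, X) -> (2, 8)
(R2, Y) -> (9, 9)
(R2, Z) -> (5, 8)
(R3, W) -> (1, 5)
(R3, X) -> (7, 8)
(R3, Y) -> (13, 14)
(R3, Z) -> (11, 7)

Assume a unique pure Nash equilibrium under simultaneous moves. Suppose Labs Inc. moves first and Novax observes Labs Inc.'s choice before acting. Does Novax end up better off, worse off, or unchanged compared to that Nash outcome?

better off

Novax best-responds to each possible Labs Inc. move:
- R0 → Novax plays W (best of 9, 8, 2, 8); Labs Inc. gets 10.
- R1 → Novax plays X (best of 12, 13, 3, 6); Labs Inc. gets 7.
- R2 → Novax plays Y (best of 6, 8, 9, 8); Labs Inc. gets 9.
- R3 → Novax plays Y (best of 5, 8, 14, 7); Labs Inc. gets 13.
Among 10, 7, 9, 13, the best is 13 at R3. Subgame-perfect outcome: (R3, Y) with payoffs (13, 14).
Now find the simultaneous Nash equilibrium.
Labs Inc.'s best replies: W→R0; X→R0; Y→R1; Z→R3.
Novax's best replies: R0→W; R1→X; R2→Y; R3→Y.
Only (R0, W) has each player best-responding; Nash payoffs (10, 9).
Novax earns 14 sequentially versus 9 at the Nash outcome: better off.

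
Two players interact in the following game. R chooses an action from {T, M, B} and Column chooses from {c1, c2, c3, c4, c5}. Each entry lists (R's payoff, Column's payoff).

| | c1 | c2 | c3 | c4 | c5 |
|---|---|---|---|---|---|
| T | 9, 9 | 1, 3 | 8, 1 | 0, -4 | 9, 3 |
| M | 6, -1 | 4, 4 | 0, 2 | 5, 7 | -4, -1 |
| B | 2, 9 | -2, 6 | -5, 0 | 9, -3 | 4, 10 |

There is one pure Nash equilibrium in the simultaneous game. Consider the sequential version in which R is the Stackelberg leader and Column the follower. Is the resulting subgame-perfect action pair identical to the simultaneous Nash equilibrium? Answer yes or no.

Column best-responds to each possible R move:
- T: BR = c1, leader payoff 9.
- M: BR = c4, leader payoff 5.
- B: BR = c5, leader payoff 4.
Among 9, 5, 4, the best is 9 at T. Subgame-perfect outcome: (T, c1) with payoffs (9, 9).
Now find the simultaneous Nash equilibrium.
R's best replies: c1→T; c2→M; c3→T; c4→B; c5→T.
Column's best replies: T→c1; M→c4; B→c5.
Only (T, c1) has each player best-responding; Nash payoffs (9, 9).
Sequential outcome (T, c1) coincides with the Nash profile (T, c1).

yes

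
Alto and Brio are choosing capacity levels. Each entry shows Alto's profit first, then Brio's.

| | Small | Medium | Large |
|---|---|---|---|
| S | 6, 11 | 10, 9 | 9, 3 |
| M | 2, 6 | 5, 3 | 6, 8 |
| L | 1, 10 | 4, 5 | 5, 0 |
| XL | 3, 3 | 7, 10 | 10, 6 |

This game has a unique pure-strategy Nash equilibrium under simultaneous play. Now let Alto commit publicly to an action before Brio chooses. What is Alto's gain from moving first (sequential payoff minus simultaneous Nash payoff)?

Work backward from Brio's decision.
- S: Brio compares 11, 9, 3 and picks Small; Alto would get 6.
- M: Brio compares 6, 3, 8 and picks Large; Alto would get 6.
- L: Brio compares 10, 5, 0 and picks Small; Alto would get 1.
- XL: Brio compares 3, 10, 6 and picks Medium; Alto would get 7.
Alto's induced payoffs are 6, 6, 1, 7, so Alto commits to XL. Subgame-perfect outcome: (XL, Medium) with payoffs (7, 10).
Now find the simultaneous Nash equilibrium.
Alto's best replies: Small→S; Medium→S; Large→XL.
Brio's best replies: S→Small; M→Large; L→Small; XL→Medium.
The unique mutual best reply is (S, Small), giving (6, 11).
Alto's commitment gain: 7 − 6 = 1.

1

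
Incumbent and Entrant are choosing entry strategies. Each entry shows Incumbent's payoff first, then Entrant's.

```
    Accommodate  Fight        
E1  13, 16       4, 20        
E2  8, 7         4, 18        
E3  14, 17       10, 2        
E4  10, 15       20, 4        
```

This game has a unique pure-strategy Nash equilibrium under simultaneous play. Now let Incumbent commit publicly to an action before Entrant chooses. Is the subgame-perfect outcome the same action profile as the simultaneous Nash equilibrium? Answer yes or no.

Entrant best-responds to each possible Incumbent move:
- E1 → Entrant plays Fight (best of 16, 20); Incumbent gets 4.
- E2 → Entrant plays Fight (best of 7, 18); Incumbent gets 4.
- E3 → Entrant plays Accommodate (best of 17, 2); Incumbent gets 14.
- E4 → Entrant plays Accommodate (best of 15, 4); Incumbent gets 10.
Maximizing over 4, 4, 14, 10, Incumbent chooses E3. Subgame-perfect outcome: (E3, Accommodate) with payoffs (14, 17).
For the simultaneous game, intersect best replies.
Incumbent's best replies: Accommodate→E3; Fight→E4.
Entrant's best replies: E1→Fight; E2→Fight; E3→Accommodate; E4→Accommodate.
Only (E3, Accommodate) has each player best-responding; Nash payoffs (14, 17).
Sequential outcome (E3, Accommodate) coincides with the Nash profile (E3, Accommodate).

yes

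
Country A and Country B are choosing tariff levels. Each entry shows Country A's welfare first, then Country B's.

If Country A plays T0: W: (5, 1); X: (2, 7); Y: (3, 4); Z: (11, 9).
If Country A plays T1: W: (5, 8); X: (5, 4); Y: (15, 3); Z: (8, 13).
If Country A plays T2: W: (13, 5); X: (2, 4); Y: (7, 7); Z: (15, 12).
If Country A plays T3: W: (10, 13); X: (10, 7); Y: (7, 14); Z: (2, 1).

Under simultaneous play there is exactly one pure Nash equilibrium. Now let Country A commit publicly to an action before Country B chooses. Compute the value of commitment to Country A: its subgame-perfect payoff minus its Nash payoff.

Backward induction with Country A moving first.
- T0: Country B compares 1, 7, 4, 9 and picks Z; Country A would get 11.
- T1: Country B compares 8, 4, 3, 13 and picks Z; Country A would get 8.
- T2: Country B compares 5, 4, 7, 12 and picks Z; Country A would get 15.
- T3: Country B compares 13, 7, 14, 1 and picks Y; Country A would get 7.
Maximizing over 11, 8, 15, 7, Country A chooses T2. Subgame-perfect outcome: (T2, Z) with payoffs (15, 12).
Now find the simultaneous Nash equilibrium.
Country A's best replies: W→T2; X→T3; Y→T1; Z→T2.
Country B's best replies: T0→Z; T1→Z; T2→Z; T3→Y.
Only (T2, Z) has each player best-responding; Nash payoffs (15, 12).
Country A's commitment gain: 15 − 15 = 0.

0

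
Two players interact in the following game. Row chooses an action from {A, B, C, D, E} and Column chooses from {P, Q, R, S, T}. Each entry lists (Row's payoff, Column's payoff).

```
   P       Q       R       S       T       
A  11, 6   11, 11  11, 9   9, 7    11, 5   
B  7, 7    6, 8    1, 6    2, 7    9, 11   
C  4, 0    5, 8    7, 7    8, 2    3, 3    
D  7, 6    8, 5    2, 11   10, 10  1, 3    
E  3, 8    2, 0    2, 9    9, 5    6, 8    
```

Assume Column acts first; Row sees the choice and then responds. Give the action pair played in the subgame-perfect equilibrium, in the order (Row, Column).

(A, Q)

Work backward from Row's decision.
- P: BR = A, leader payoff 6.
- Q: BR = A, leader payoff 11.
- R: BR = A, leader payoff 9.
- S: BR = D, leader payoff 10.
- T: BR = A, leader payoff 5.
Maximizing over 6, 11, 9, 10, 5, Column chooses Q. Subgame-perfect outcome: (A, Q) with payoffs (11, 11).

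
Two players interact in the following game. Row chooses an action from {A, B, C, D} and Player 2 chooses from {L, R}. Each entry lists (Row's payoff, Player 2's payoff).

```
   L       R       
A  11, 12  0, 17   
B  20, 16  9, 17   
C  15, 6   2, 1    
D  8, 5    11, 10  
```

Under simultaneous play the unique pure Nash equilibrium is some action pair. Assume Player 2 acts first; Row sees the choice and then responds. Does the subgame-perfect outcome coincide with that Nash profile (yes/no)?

Backward induction with Player 2 moving first.
- L → Row plays B (best of 11, 20, 15, 8); Player 2 gets 16.
- R → Row plays D (best of 0, 9, 2, 11); Player 2 gets 10.
Player 2's induced payoffs are 16, 10, so Player 2 commits to L. Subgame-perfect outcome: (B, L) with payoffs (20, 16).
Now find the simultaneous Nash equilibrium.
Row's best replies: L→B; R→D.
Player 2's best replies: A→R; B→R; C→L; D→R.
The unique mutual best reply is (D, R), giving (11, 10).
Sequential outcome (B, L) differs from the Nash profile (D, R).

no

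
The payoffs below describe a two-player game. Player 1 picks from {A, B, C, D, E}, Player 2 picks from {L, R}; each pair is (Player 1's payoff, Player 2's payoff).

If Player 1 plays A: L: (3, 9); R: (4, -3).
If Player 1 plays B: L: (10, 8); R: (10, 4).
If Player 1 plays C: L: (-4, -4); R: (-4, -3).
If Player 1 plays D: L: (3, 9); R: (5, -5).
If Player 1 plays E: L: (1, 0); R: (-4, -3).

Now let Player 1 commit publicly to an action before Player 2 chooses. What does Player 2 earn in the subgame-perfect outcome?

Work backward from Player 2's decision.
- A: BR = L, leader payoff 3.
- B: BR = L, leader payoff 10.
- C: BR = R, leader payoff -4.
- D: BR = L, leader payoff 3.
- E: BR = L, leader payoff 1.
Among 3, 10, -4, 3, 1, the best is 10 at B. Subgame-perfect outcome: (B, L) with payoffs (10, 8).

8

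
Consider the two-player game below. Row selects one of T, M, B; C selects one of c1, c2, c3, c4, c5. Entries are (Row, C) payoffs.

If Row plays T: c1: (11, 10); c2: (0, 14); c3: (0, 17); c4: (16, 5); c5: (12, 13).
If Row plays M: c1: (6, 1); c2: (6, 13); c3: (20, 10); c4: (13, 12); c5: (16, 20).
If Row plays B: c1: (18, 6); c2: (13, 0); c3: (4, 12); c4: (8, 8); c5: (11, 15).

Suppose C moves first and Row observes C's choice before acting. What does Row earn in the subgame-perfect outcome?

16

Row best-responds to each possible C move:
- c1: BR = B, leader payoff 6.
- c2: BR = B, leader payoff 0.
- c3: BR = M, leader payoff 10.
- c4: BR = T, leader payoff 5.
- c5: BR = M, leader payoff 20.
Among 6, 0, 10, 5, 20, the best is 20 at c5. Subgame-perfect outcome: (M, c5) with payoffs (16, 20).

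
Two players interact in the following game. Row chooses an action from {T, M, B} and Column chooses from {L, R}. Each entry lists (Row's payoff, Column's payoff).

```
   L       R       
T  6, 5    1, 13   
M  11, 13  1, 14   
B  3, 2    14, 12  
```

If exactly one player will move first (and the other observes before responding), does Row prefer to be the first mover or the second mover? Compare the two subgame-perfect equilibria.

first

If Row leads: Column's best replies are T→R, M→R, B→R; Row's induced payoffs 1, 1, 14; outcome (B, R), payoffs (14, 12).
If Column leads: Row's best replies are L→M, R→B; Column's induced payoffs 13, 12; outcome (M, L), payoffs (11, 13).
Row gets 14 moving first and 11 moving second, so Row prefers to move first.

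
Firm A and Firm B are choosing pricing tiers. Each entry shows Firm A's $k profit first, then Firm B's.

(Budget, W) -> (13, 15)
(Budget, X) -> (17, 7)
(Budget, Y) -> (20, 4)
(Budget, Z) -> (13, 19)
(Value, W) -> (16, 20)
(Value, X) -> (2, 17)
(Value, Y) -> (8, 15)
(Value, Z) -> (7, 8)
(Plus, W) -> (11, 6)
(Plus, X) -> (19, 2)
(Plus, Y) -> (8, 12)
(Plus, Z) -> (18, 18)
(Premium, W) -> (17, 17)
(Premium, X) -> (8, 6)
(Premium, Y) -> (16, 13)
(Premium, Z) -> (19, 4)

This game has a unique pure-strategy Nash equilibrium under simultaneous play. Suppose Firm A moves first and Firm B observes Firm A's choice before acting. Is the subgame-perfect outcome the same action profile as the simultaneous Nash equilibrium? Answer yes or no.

Firm B best-responds to each possible Firm A move:
- Budget → Firm B plays Z (best of 15, 7, 4, 19); Firm A gets 13.
- Value → Firm B plays W (best of 20, 17, 15, 8); Firm A gets 16.
- Plus → Firm B plays Z (best of 6, 2, 12, 18); Firm A gets 18.
- Premium → Firm B plays W (best of 17, 6, 13, 4); Firm A gets 17.
Among 13, 16, 18, 17, the best is 18 at Plus. Subgame-perfect outcome: (Plus, Z) with payoffs (18, 18).
Under simultaneous play:
Firm A's best replies: W→Premium; X→Plus; Y→Budget; Z→Premium.
Firm B's best replies: Budget→Z; Value→W; Plus→Z; Premium→W.
Only (Premium, W) has each player best-responding; Nash payoffs (17, 17).
Sequential outcome (Plus, Z) differs from the Nash profile (Premium, W).

no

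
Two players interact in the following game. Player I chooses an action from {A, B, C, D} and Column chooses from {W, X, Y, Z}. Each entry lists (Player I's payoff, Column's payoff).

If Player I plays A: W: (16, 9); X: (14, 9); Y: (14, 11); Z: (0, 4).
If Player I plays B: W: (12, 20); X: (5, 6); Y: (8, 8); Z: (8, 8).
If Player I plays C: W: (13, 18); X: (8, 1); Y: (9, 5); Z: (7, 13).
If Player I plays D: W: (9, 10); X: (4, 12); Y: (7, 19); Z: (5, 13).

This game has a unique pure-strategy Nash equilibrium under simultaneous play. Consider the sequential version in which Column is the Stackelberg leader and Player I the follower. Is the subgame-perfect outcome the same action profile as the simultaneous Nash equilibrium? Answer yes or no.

Backward induction with Column moving first.
- W: BR = A, leader payoff 9.
- X: BR = A, leader payoff 9.
- Y: BR = A, leader payoff 11.
- Z: BR = B, leader payoff 8.
Column's induced payoffs are 9, 9, 11, 8, so Column commits to Y. Subgame-perfect outcome: (A, Y) with payoffs (14, 11).
Under simultaneous play:
Player I's best replies: W→A; X→A; Y→A; Z→B.
Column's best replies: A→Y; B→W; C→W; D→Y.
The unique mutual best reply is (A, Y), giving (14, 11).
Sequential outcome (A, Y) coincides with the Nash profile (A, Y).

yes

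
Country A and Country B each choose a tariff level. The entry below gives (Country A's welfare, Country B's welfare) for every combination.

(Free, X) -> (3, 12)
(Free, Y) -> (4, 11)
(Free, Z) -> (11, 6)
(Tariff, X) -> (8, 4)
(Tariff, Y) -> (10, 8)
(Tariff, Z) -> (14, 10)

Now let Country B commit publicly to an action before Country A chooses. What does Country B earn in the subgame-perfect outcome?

Solve by backward induction (Country B leads).
- X: BR = Tariff, leader payoff 4.
- Y: BR = Tariff, leader payoff 8.
- Z: BR = Tariff, leader payoff 10.
Maximizing over 4, 8, 10, Country B chooses Z. Subgame-perfect outcome: (Tariff, Z) with payoffs (14, 10).

10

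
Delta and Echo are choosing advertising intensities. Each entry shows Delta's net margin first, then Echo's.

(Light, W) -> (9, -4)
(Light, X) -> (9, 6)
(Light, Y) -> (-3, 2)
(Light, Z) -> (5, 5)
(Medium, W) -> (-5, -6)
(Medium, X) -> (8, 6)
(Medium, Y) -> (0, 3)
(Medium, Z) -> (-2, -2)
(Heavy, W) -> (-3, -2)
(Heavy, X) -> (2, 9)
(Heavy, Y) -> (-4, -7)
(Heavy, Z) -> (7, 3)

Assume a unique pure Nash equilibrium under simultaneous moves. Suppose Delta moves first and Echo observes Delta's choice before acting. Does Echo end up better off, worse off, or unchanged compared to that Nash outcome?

Echo best-responds to each possible Delta move:
- Light → Echo plays X (best of -4, 6, 2, 5); Delta gets 9.
- Medium → Echo plays X (best of -6, 6, 3, -2); Delta gets 8.
- Heavy → Echo plays X (best of -2, 9, -7, 3); Delta gets 2.
Delta's induced payoffs are 9, 8, 2, so Delta commits to Light. Subgame-perfect outcome: (Light, X) with payoffs (9, 6).
Now find the simultaneous Nash equilibrium.
Delta's best replies: W→Light; X→Light; Y→Medium; Z→Heavy.
Echo's best replies: Light→X; Medium→X; Heavy→X.
The unique mutual best reply is (Light, X), giving (9, 6).
Echo earns 6 sequentially versus 6 at the Nash outcome: unchanged.

unchanged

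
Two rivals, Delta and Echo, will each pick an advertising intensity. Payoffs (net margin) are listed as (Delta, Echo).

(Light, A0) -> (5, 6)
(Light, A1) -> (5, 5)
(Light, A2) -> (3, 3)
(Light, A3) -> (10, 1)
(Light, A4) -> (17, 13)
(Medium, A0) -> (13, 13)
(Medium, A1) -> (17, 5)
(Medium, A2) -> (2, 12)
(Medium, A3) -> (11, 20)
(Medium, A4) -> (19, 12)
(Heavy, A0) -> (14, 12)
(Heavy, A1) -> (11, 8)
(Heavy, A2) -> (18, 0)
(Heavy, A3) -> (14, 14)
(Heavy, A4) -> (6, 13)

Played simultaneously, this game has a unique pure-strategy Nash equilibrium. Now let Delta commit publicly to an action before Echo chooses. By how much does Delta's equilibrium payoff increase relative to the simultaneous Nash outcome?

3

Backward induction with Delta moving first.
- Light: BR = A4, leader payoff 17.
- Medium: BR = A3, leader payoff 11.
- Heavy: BR = A3, leader payoff 14.
Maximizing over 17, 11, 14, Delta chooses Light. Subgame-perfect outcome: (Light, A4) with payoffs (17, 13).
Under simultaneous play:
Delta's best replies: A0→Heavy; A1→Medium; A2→Heavy; A3→Heavy; A4→Medium.
Echo's best replies: Light→A4; Medium→A3; Heavy→A3.
Only (Heavy, A3) has each player best-responding; Nash payoffs (14, 14).
Delta's commitment gain: 17 − 14 = 3.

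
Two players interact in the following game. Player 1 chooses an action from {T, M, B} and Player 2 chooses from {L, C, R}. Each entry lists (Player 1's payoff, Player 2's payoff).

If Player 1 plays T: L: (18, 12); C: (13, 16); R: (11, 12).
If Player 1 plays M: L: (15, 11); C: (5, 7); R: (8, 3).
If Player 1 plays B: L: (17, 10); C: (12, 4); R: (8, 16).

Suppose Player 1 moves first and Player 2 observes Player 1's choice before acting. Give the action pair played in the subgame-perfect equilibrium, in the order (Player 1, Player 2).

(M, L)

Solve by backward induction (Player 1 leads).
- T: Player 2 compares 12, 16, 12 and picks C; Player 1 would get 13.
- M: Player 2 compares 11, 7, 3 and picks L; Player 1 would get 15.
- B: Player 2 compares 10, 4, 16 and picks R; Player 1 would get 8.
Player 1's induced payoffs are 13, 15, 8, so Player 1 commits to M. Subgame-perfect outcome: (M, L) with payoffs (15, 11).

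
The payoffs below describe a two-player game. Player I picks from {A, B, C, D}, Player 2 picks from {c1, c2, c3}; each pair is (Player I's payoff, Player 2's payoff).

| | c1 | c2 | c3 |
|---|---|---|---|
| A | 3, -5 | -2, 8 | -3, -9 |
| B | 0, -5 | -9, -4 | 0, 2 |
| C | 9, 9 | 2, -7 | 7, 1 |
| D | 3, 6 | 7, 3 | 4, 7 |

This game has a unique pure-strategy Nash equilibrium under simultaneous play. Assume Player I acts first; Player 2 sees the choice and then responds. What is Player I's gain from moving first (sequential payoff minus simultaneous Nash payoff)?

0

Work backward from Player 2's decision.
- A: BR = c2, leader payoff -2.
- B: BR = c3, leader payoff 0.
- C: BR = c1, leader payoff 9.
- D: BR = c3, leader payoff 4.
Maximizing over -2, 0, 9, 4, Player I chooses C. Subgame-perfect outcome: (C, c1) with payoffs (9, 9).
For the simultaneous game, intersect best replies.
Player I's best replies: c1→C; c2→D; c3→C.
Player 2's best replies: A→c2; B→c3; C→c1; D→c3.
Only (C, c1) has each player best-responding; Nash payoffs (9, 9).
Player I's commitment gain: 9 − 9 = 0.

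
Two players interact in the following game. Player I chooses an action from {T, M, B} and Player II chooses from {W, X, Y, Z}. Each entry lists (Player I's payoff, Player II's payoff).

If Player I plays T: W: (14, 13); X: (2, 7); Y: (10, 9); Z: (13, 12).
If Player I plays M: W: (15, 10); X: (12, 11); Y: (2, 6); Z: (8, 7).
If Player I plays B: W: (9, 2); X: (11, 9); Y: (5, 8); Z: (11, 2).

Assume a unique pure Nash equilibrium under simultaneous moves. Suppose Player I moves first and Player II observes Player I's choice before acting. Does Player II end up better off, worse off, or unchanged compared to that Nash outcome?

better off

Backward induction with Player I moving first.
- T: BR = W, leader payoff 14.
- M: BR = X, leader payoff 12.
- B: BR = X, leader payoff 11.
Maximizing over 14, 12, 11, Player I chooses T. Subgame-perfect outcome: (T, W) with payoffs (14, 13).
Now find the simultaneous Nash equilibrium.
Player I's best replies: W→M; X→M; Y→T; Z→T.
Player II's best replies: T→W; M→X; B→X.
The unique mutual best reply is (M, X), giving (12, 11).
Player II earns 13 sequentially versus 11 at the Nash outcome: better off.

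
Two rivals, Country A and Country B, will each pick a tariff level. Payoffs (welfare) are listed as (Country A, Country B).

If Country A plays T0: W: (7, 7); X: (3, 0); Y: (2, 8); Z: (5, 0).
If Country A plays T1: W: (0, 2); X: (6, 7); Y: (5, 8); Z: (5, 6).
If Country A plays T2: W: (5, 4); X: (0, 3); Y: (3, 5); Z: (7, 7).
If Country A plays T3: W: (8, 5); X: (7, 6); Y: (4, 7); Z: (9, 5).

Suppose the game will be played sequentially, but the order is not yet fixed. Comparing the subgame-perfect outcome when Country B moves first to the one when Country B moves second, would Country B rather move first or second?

If Country A leads: Country B's best replies are T0→Y, T1→Y, T2→Z, T3→Y; Country A's induced payoffs 2, 5, 7, 4; outcome (T2, Z), payoffs (7, 7).
If Country B leads: Country A's best replies are W→T3, X→T3, Y→T1, Z→T3; Country B's induced payoffs 5, 6, 8, 5; outcome (T1, Y), payoffs (5, 8).
Country B gets 8 moving first and 7 moving second, so Country B prefers to move first.

first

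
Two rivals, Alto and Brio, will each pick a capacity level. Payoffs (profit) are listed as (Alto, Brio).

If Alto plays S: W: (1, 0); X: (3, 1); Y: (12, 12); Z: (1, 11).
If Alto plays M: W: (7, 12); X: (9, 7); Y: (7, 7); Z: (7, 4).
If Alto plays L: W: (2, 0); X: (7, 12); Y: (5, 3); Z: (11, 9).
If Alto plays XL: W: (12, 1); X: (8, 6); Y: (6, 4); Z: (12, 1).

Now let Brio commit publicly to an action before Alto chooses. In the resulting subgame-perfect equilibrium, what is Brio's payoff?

12

Work backward from Alto's decision.
- W → Alto plays XL (best of 1, 7, 2, 12); Brio gets 1.
- X → Alto plays M (best of 3, 9, 7, 8); Brio gets 7.
- Y → Alto plays S (best of 12, 7, 5, 6); Brio gets 12.
- Z → Alto plays XL (best of 1, 7, 11, 12); Brio gets 1.
Among 1, 7, 12, 1, the best is 12 at Y. Subgame-perfect outcome: (S, Y) with payoffs (12, 12).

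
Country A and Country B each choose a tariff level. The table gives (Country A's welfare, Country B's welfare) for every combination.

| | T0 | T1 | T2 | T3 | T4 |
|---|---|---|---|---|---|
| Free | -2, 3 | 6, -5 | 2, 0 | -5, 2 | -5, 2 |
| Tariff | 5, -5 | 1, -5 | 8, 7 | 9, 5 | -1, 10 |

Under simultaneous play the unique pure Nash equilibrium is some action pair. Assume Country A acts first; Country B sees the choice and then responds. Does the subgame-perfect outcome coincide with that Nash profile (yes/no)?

yes

Work backward from Country B's decision.
- Free: Country B compares 3, -5, 0, 2, 2 and picks T0; Country A would get -2.
- Tariff: Country B compares -5, -5, 7, 5, 10 and picks T4; Country A would get -1.
Among -2, -1, the best is -1 at Tariff. Subgame-perfect outcome: (Tariff, T4) with payoffs (-1, 10).
For the simultaneous game, intersect best replies.
Country A's best replies: T0→Tariff; T1→Free; T2→Tariff; T3→Tariff; T4→Tariff.
Country B's best replies: Free→T0; Tariff→T4.
The unique mutual best reply is (Tariff, T4), giving (-1, 10).
Sequential outcome (Tariff, T4) coincides with the Nash profile (Tariff, T4).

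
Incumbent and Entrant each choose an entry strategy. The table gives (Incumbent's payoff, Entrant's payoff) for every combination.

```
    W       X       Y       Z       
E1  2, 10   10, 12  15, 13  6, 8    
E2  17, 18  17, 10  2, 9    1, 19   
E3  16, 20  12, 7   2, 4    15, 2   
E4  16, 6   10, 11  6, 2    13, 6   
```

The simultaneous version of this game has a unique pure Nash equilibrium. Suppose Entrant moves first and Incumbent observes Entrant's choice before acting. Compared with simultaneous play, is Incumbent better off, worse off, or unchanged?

better off

Solve by backward induction (Entrant leads).
- W: Incumbent compares 2, 17, 16, 16 and picks E2; Entrant would get 18.
- X: Incumbent compares 10, 17, 12, 10 and picks E2; Entrant would get 10.
- Y: Incumbent compares 15, 2, 2, 6 and picks E1; Entrant would get 13.
- Z: Incumbent compares 6, 1, 15, 13 and picks E3; Entrant would get 2.
Maximizing over 18, 10, 13, 2, Entrant chooses W. Subgame-perfect outcome: (E2, W) with payoffs (17, 18).
Under simultaneous play:
Incumbent's best replies: W→E2; X→E2; Y→E1; Z→E3.
Entrant's best replies: E1→Y; E2→Z; E3→W; E4→X.
The unique mutual best reply is (E1, Y), giving (15, 13).
Incumbent earns 17 sequentially versus 15 at the Nash outcome: better off.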